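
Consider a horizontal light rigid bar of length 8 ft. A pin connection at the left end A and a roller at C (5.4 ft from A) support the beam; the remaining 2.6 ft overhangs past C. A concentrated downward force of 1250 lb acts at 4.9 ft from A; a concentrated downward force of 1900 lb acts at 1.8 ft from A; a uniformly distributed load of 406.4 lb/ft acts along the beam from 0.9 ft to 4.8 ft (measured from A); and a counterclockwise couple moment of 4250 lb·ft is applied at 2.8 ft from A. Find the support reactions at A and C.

Resultant of the distributed load: 406.4 × 3.9 = 1584.96 lb at 2.85 ft from A.
ΣM about A: C_y·5.4 − 1250·4.9 − 1900·1.8 − (406.4·3.9)·2.85 + 4250 = 0 → C_y = 9812.136/5.4 = 1817.06 ≈ 1817 lb.
ΣF_y = 0: A_y + 1817.06 − 1250 − 1900 − 406.4·3.9 = 0 → A_y = 2918 lb.
ΣF_x = 0: no horizontal applied forces, so A_x = 0.

A_x = 0, A_y = 2918 lb, C_y = 1817 lb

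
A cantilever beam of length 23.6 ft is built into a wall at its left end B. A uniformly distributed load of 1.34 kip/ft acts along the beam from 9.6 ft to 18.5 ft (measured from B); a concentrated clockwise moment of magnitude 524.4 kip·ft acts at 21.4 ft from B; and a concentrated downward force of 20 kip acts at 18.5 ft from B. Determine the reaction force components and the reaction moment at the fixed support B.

B_x = 0, B_y = 31.93 kip, M_B = 1062 kip·ft

Resultant of the distributed load: 1.34 × 8.9 = 11.926 kip at 14.05 ft from B.
ΣF_x = 0: B_x = 0.
ΣF_y = 0: B_y − 1.34·8.9 − 20 = 0 → B_y = 31.93 kip.
ΣM about B: M_B − (1.34·8.9)·14.05 − 524.4 − 20·18.5 = 0 → M_B = 1062 kip·ft.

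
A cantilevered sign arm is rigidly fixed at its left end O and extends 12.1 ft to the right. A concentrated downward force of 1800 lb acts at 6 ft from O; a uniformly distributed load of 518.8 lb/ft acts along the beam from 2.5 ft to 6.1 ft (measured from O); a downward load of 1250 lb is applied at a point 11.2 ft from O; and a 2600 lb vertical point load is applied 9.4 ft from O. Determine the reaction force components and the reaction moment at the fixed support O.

Resultant of the distributed load: 518.8 × 3.6 = 1867.68 lb at 4.3 ft from O.
ΣF_x = 0: O_x = 0.
ΣF_y = 0: O_y − 1800 − 518.8·3.6 − 1250 − 2600 = 0 → O_y = 7518 lb.
ΣM about O: M_O − 1800·6 − (518.8·3.6)·4.3 − 1250·11.2 − 2600·9.4 = 0 → M_O = 57270 lb·ft.

O_x = 0, O_y = 7518 lb, M_O = 57270 lb·ft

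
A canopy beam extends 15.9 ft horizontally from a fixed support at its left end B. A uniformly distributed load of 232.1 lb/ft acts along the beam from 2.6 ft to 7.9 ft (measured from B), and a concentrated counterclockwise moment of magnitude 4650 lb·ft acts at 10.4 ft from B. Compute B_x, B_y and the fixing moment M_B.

B_x = 0, B_y = 1230 lb, M_B = 1808 lb·ft

Resultant of the distributed load: 232.1 × 5.3 = 1230.13 lb at 5.25 ft from B.
ΣF_x = 0: B_x = 0.
ΣF_y = 0: B_y − 232.1·5.3 = 0 → B_y = 1230 lb.
ΣM about B: M_B − (232.1·5.3)·5.25 + 4650 = 0 → M_B = 1808 lb·ft.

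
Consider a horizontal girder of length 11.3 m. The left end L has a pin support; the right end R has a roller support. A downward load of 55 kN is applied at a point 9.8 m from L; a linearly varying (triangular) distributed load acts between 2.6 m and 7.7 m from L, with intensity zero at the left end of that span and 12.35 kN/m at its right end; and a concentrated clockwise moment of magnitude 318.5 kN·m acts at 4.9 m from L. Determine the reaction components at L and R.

L_x = 0, L_y = -6.114 kN, R_y = 92.61 kN

Resultant of the triangular load: ½ × 12.35 × 5.1 = 31.4925 kN, acting at 6 m from L (one-third of the span from the peak).
Taking moments about L: R_y·11.3 − 55·9.8 − (½·12.35·5.1)·6 − 318.5 = 0 → R_y = 1046.455/11.3 = 92.6066 ≈ 92.61 kN.
ΣF_y = 0: L_y + 92.6066 − 55 − ½·12.35·5.1 = 0 → L_y = -6.114 kN.
ΣF_x = 0: no horizontal applied forces, so L_x = 0.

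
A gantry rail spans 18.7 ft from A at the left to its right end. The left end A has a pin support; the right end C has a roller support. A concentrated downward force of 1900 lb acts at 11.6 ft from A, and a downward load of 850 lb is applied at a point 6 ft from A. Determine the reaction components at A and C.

ΣM about A: C_y·18.7 − 1900·11.6 − 850·6 = 0 → C_y = 27140/18.7 = 1451.34 ≈ 1451 lb.
ΣF_y = 0: A_y + 1451.34 − 1900 − 850 = 0 → A_y = 1299 lb.
ΣF_x = 0: no horizontal applied forces, so A_x = 0.

A_x = 0, A_y = 1299 lb, C_y = 1451 lb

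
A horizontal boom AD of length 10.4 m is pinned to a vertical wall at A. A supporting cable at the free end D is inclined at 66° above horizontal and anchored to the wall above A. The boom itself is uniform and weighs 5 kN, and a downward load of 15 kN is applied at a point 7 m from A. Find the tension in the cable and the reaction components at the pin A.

T = 13.79 kN, A_x = 5.608 kN, A_y = 7.404 kN

ΣM about A: T·sin66°·10.4 − 5·5.2 − 15·7 = 0 → T = 131/(10.4·0.913545) = 13.7882 ≈ 13.79 kN.
ΣF_x = 0: A_x − T·cos66° = 0 → A_x = 13.7882 × 0.406737 = 5.608 kN.
ΣF_y = 0: A_y + T·sin66° − 5 − 15 = 0 → A_y = 20 − 13.7882 × 0.913545 = 7.404 kN.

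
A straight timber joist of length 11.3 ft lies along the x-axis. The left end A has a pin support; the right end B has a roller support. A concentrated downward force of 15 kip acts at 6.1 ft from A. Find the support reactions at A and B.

Taking moments about A: B_y·11.3 − 15·6.1 = 0 → B_y = 91.5/11.3 = 8.09735 ≈ 8.097 kip.
ΣF_y = 0: A_y + 8.09735 − 15 = 0 → A_y = 6.903 kip.
ΣF_x = 0: no horizontal applied forces, so A_x = 0.

A_x = 0, A_y = 6.903 kip, B_y = 8.097 kip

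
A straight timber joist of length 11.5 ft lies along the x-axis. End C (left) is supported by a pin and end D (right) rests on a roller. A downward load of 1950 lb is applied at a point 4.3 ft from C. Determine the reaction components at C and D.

C_x = 0, C_y = 1221 lb, D_y = 729.1 lb

Taking moments about C: D_y·11.5 − 1950·4.3 = 0 → D_y = 8385/11.5 = 729.13 ≈ 729.1 lb.
ΣF_y = 0: C_y + 729.13 − 1950 = 0 → C_y = 1221 lb.
ΣF_x = 0: no horizontal applied forces, so C_x = 0.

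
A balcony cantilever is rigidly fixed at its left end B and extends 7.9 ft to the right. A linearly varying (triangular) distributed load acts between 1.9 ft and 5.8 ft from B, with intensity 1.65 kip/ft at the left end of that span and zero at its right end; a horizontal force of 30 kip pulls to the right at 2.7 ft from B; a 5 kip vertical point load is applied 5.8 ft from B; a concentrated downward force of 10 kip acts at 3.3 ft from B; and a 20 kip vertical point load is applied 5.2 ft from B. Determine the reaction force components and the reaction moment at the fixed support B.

B_x = -30.00 kip, B_y = 38.22 kip, M_B = 176.3 kip·ft

Resultant of the triangular load: ½ × 1.65 × 3.9 = 3.2175 kip, acting at 3.2 ft from B (one-third of the span from the peak).
ΣF_x = 0: B_x + 30 = 0 → B_x = -30.00 kip.
ΣF_y = 0: B_y − ½·1.65·3.9 − 5 − 10 − 20 = 0 → B_y = 38.22 kip.
ΣM about B: M_B − (½·1.65·3.9)·3.2 − 5·5.8 − 10·3.3 − 20·5.2 = 0 → M_B = 176.3 kip·ft.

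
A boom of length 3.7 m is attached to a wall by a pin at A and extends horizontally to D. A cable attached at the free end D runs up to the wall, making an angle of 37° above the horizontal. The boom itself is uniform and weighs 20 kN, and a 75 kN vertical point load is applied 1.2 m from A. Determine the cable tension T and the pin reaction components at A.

T = 57.03 kN, A_x = 45.55 kN, A_y = 60.68 kN

ΣM about A: T·sin37°·3.7 − 20·1.85 − 75·1.2 = 0 → T = 127/(3.7·0.601815) = 57.0347 ≈ 57.03 kN.
ΣF_x = 0: A_x − T·cos37° = 0 → A_x = 57.0347 × 0.798636 = 45.55 kN.
ΣF_y = 0: A_y + T·sin37° − 20 − 75 = 0 → A_y = 95 − 57.0347 × 0.601815 = 60.68 kN.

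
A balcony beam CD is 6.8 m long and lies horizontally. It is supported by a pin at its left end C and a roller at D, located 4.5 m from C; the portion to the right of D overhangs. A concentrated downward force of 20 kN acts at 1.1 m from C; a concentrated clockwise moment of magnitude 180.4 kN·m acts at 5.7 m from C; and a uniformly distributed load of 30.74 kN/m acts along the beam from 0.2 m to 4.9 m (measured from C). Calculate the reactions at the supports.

C_x = 0, C_y = 37.63 kN, D_y = 126.8 kN

Resultant of the distributed load: 30.74 × 4.7 = 144.478 kN at 2.55 m from C.
Moments about C: D_y·4.5 − 20·1.1 − 180.4 − (30.74·4.7)·2.55 = 0 → D_y = 570.8189/4.5 = 126.849 ≈ 126.8 kN.
ΣF_y = 0: C_y + 126.849 − 20 − 30.74·4.7 = 0 → C_y = 37.63 kN.
ΣF_x = 0: no horizontal applied forces, so C_x = 0.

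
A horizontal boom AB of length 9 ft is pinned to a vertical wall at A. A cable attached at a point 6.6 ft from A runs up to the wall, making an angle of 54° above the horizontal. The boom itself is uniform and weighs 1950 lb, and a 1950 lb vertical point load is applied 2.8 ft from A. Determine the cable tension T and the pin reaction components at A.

ΣM about A: T·sin54°·6.6 − 1950·4.5 − 1950·2.8 = 0 → T = 14235/(6.6·0.809017) = 2665.97 ≈ 2666 lb.
ΣF_x = 0: A_x − T·cos54° = 0 → A_x = 2665.97 × 0.587785 = 1567 lb.
ΣF_y = 0: A_y + T·sin54° − 1950 − 1950 = 0 → A_y = 3900 − 2665.97 × 0.809017 = 1743 lb.

T = 2666 lb, A_x = 1567 lb, A_y = 1743 lb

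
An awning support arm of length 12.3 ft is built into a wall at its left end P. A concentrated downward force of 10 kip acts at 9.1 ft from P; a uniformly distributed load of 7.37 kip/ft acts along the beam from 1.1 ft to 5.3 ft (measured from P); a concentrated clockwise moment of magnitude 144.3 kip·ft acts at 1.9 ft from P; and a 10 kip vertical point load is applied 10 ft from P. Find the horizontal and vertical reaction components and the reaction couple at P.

Resultant of the distributed load: 7.37 × 4.2 = 30.954 kip at 3.2 ft from P.
ΣF_x = 0: P_x = 0.
ΣF_y = 0: P_y − 10 − 7.37·4.2 − 10 = 0 → P_y = 50.95 kip.
ΣM about P: M_P − 10·9.1 − (7.37·4.2)·3.2 − 144.3 − 10·10 = 0 → M_P = 434.4 kip·ft.

P_x = 0, P_y = 50.95 kip, M_P = 434.4 kip·ft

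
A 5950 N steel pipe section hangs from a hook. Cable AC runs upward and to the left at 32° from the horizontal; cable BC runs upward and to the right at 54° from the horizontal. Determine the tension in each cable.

T_AC = 3506 N, T_BC = 5058 N

ΣF_x = 0: −T_AC·cos32° + T_BC·cos54° = 0 → T_BC = 1.44279·T_AC.
ΣF_y = 0: T_AC·sin32° + T_BC·sin54° = 5950.
Substitute: T_AC·(0.529919 + 1.44279·0.809017) = 5950 → T_AC = 3505.86 ≈ 3506 N.
Then T_BC = 1.44279 × 3505.86 = 5058 N.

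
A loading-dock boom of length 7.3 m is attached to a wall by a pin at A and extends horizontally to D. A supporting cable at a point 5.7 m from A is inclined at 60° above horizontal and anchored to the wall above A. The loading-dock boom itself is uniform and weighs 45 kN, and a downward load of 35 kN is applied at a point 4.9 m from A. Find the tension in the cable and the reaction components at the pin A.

T = 68.02 kN, A_x = 34.01 kN, A_y = 21.10 kN

ΣM about A: T·sin60°·5.7 − 45·3.65 − 35·4.9 = 0 → T = 335.75/(5.7·0.866025) = 68.0159 ≈ 68.02 kN.
ΣF_x = 0: A_x − T·cos60° = 0 → A_x = 68.0159 × 0.5 = 34.01 kN.
ΣF_y = 0: A_y + T·sin60° − 45 − 35 = 0 → A_y = 80 − 68.0159 × 0.866025 = 21.10 kN.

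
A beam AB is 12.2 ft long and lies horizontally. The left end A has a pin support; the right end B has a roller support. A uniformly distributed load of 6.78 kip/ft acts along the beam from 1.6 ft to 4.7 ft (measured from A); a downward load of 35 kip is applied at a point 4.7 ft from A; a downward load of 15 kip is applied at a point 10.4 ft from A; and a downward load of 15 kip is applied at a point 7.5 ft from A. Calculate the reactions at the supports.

Resultant of the distributed load: 6.78 × 3.1 = 21.018 kip at 3.15 ft from A.
ΣM about A: B_y·12.2 − (6.78·3.1)·3.15 − 35·4.7 − 15·10.4 − 15·7.5 = 0 → B_y = 499.2067/12.2 = 40.9186 ≈ 40.92 kip.
ΣF_y = 0: A_y + 40.9186 − 6.78·3.1 − 35 − 15 − 15 = 0 → A_y = 45.10 kip.
ΣF_x = 0: no horizontal applied forces, so A_x = 0.

A_x = 0, A_y = 45.10 kip, B_y = 40.92 kip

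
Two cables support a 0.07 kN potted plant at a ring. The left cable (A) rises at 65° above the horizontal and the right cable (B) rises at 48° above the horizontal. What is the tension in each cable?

T_A = 0.05088 kN, T_B = 0.03214 kN

ΣF_x = 0: −T_A·cos65° + T_B·cos48° = 0 → T_B = 0.631593·T_A.
ΣF_y = 0: T_A·sin65° + T_B·sin48° = 0.07.
Substitute: T_A·(0.906308 + 0.631593·0.743145) = 0.07 → T_A = 0.0508842 ≈ 0.05088 kN.
Then T_B = 0.631593 × 0.0508842 = 0.03214 kN.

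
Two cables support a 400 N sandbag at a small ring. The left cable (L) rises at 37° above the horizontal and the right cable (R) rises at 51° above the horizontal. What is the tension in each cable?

T_L = 251.9 N, T_R = 319.6 N

ΣF_x = 0: −T_L·cos37° + T_R·cos51° = 0 → T_R = 1.26904·T_L.
ΣF_y = 0: T_L·sin37° + T_R·sin51° = 400.
Substitute: T_L·(0.601815 + 1.26904·0.777146) = 400 → T_L = 251.882 ≈ 251.9 N.
Then T_R = 1.26904 × 251.882 = 319.6 N.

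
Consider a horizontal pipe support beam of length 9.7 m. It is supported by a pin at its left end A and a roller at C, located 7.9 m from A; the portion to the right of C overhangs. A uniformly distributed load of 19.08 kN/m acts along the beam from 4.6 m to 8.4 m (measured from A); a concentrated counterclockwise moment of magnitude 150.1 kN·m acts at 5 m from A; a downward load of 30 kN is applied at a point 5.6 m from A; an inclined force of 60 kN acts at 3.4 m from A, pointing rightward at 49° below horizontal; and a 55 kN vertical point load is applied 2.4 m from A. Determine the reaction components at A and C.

A_x = -39.36 kN, A_y = 104.7 kN, C_y = 98.12 kN

Resultant of the distributed load: 19.08 × 3.8 = 72.504 kN at 6.5 m from A.
Taking moments about A: C_y·7.9 − (19.08·3.8)·6.5 + 150.1 − 30·5.6 − 60·sin49°·3.4 − 55·2.4 = 0 → C_y = 775.137/7.9 = 98.1186 ≈ 98.12 kN.
ΣF_y = 0: A_y + 98.1186 − 19.08·3.8 − 30 − 60·sin49° − 55 = 0 → A_y = 104.7 kN.
ΣF_x = 0: A_x + 60·cos49° = 0 → A_x = -39.36 kN.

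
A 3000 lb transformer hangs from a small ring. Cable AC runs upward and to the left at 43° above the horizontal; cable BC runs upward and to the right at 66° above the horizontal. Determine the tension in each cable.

ΣF_x = 0: −T_AC·cos43° + T_BC·cos66° = 0 → T_BC = 1.7981·T_AC.
ΣF_y = 0: T_AC·sin43° + T_BC·sin66° = 3000.
Substitute: T_AC·(0.681998 + 1.7981·0.913545) = 3000 → T_AC = 1290.52 ≈ 1291 lb.
Then T_BC = 1.7981 × 1290.52 = 2320 lb.

T_AC = 1291 lb, T_BC = 2320 lb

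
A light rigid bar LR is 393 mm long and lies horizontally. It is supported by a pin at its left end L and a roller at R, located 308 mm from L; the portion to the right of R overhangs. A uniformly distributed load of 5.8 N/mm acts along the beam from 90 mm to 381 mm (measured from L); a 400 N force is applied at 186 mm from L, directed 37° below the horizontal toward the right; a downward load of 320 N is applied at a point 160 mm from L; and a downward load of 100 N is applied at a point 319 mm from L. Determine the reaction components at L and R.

L_x = -319.5 N, L_y = 642.8 N, R_y = 1706 N

Resultant of the distributed load: 5.8 × 291 = 1687.8 N at 235.5 mm from L.
ΣM about L: R_y·308 − (5.8·291)·235.5 − 400·sin37°·186 − 320·160 − 100·319 = 0 → R_y = 525352/308 = 1705.69 ≈ 1706 N.
ΣF_y = 0: L_y + 1705.69 − 5.8·291 − 400·sin37° − 320 − 100 = 0 → L_y = 642.8 N.
ΣF_x = 0: L_x + 400·cos37° = 0 → L_x = -319.5 N.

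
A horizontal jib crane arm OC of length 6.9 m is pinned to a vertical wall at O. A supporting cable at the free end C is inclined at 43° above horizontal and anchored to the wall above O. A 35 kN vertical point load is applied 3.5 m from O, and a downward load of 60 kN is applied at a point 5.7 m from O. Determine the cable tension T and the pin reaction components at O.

T = 98.71 kN, O_x = 72.19 kN, O_y = 27.68 kN

ΣM about O: T·sin43°·6.9 − 35·3.5 − 60·5.7 = 0 → T = 464.5/(6.9·0.681998) = 98.7083 ≈ 98.71 kN.
ΣF_x = 0: O_x − T·cos43° = 0 → O_x = 98.7083 × 0.731354 = 72.19 kN.
ΣF_y = 0: O_y + T·sin43° − 35 − 60 = 0 → O_y = 95 − 98.7083 × 0.681998 = 27.68 kN.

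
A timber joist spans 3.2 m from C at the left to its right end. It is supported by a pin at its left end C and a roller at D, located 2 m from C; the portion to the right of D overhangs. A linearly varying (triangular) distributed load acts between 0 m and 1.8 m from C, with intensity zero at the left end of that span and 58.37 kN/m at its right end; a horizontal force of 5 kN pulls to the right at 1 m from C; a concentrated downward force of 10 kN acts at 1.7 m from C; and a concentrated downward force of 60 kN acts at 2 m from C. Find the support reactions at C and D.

C_x = -5.000 kN, C_y = 22.51 kN, D_y = 100.0 kN

Resultant of the triangular load: ½ × 58.37 × 1.8 = 52.533 kN, acting at 1.2 m from C (one-third of the span from the peak).
Moments about C: D_y·2 − (½·58.37·1.8)·1.2 − 10·1.7 − 60·2 = 0 → D_y = 200.0396/2 = 100.02 ≈ 100.0 kN.
ΣF_y = 0: C_y + 100.02 − ½·58.37·1.8 − 10 − 60 = 0 → C_y = 22.51 kN.
ΣF_x = 0: C_x + 5 = 0 → C_x = -5.000 kN.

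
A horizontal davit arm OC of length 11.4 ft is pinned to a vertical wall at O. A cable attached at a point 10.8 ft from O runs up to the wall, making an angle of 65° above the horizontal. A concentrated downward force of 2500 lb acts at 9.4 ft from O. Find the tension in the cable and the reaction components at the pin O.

ΣM about O: T·sin65°·10.8 − 2500·9.4 = 0 → T = 23500/(10.8·0.906308) = 2400.87 ≈ 2401 lb.
ΣF_x = 0: O_x − T·cos65° = 0 → O_x = 2400.87 × 0.422618 = 1015 lb.
ΣF_y = 0: O_y + T·sin65° − 2500 = 0 → O_y = 2500 − 2400.87 × 0.906308 = 324.1 lb.

T = 2401 lb, O_x = 1015 lb, O_y = 324.1 lb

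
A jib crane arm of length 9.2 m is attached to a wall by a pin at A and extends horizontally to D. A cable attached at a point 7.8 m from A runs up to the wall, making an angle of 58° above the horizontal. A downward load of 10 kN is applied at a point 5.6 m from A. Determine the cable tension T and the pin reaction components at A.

T = 8.466 kN, A_x = 4.486 kN, A_y = 2.821 kN

ΣM about A: T·sin58°·7.8 − 10·5.6 = 0 → T = 56/(7.8·0.848048) = 8.4659 ≈ 8.466 kN.
ΣF_x = 0: A_x − T·cos58° = 0 → A_x = 8.4659 × 0.529919 = 4.486 kN.
ΣF_y = 0: A_y + T·sin58° − 10 = 0 → A_y = 10 − 8.4659 × 0.848048 = 2.821 kN.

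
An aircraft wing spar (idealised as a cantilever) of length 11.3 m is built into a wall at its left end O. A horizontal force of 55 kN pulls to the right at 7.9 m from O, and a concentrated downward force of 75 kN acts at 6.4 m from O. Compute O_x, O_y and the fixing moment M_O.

ΣF_x = 0: O_x + 55 = 0 → O_x = -55.00 kN.
ΣF_y = 0: O_y − 75 = 0 → O_y = 75.00 kN.
ΣM about O: M_O − 75·6.4 = 0 → M_O = 480.0 kN·m.

O_x = -55.00 kN, O_y = 75.00 kN, M_O = 480.0 kN·m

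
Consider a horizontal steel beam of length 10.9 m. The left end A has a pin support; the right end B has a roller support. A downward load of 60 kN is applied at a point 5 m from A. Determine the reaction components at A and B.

A_x = 0, A_y = 32.48 kN, B_y = 27.52 kN

ΣM about A: B_y·10.9 − 60·5 = 0 → B_y = 300/10.9 = 27.5229 ≈ 27.52 kN.
ΣF_y = 0: A_y + 27.5229 − 60 = 0 → A_y = 32.48 kN.
ΣF_x = 0: no horizontal applied forces, so A_x = 0.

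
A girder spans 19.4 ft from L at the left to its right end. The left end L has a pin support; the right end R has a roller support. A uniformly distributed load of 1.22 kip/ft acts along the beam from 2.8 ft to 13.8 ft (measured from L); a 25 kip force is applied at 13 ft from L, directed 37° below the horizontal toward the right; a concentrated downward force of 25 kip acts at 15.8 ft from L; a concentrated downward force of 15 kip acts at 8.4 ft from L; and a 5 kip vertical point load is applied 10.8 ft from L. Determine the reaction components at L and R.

L_x = -19.97 kip, L_y = 28.00 kip, R_y = 45.46 kip

Resultant of the distributed load: 1.22 × 11 = 13.42 kip at 8.3 ft from L.
Moments about L: R_y·19.4 − (1.22·11)·8.3 − 25·sin37°·13 − 25·15.8 − 15·8.4 − 5·10.8 = 0 → R_y = 881.976/19.4 = 45.4627 ≈ 45.46 kip.
ΣF_y = 0: L_y + 45.4627 − 1.22·11 − 25·sin37° − 25 − 15 − 5 = 0 → L_y = 28.00 kip.
ΣF_x = 0: L_x + 25·cos37° = 0 → L_x = -19.97 kip.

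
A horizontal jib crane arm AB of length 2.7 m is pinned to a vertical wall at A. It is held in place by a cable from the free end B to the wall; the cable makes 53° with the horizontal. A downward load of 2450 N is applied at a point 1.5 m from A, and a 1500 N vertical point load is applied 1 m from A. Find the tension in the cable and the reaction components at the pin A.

ΣM about A: T·sin53°·2.7 − 2450·1.5 − 1500·1 = 0 → T = 5175/(2.7·0.798636) = 2399.93 ≈ 2400 N.
ΣF_x = 0: A_x − T·cos53° = 0 → A_x = 2399.93 × 0.601815 = 1444 N.
ΣF_y = 0: A_y + T·sin53° − 2450 − 1500 = 0 → A_y = 3950 − 2399.93 × 0.798636 = 2033 N.

T = 2400 N, A_x = 1444 N, A_y = 2033 N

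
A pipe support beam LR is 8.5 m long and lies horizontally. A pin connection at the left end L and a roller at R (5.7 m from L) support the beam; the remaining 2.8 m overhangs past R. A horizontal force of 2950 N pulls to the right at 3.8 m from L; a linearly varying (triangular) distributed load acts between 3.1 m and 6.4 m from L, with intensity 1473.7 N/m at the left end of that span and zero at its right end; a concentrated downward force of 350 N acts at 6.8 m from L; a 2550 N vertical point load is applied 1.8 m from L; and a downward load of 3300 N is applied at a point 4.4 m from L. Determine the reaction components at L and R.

L_x = -2950 N, L_y = 3070 N, R_y = 5562 N

Resultant of the triangular load: ½ × 1473.7 × 3.3 = 2431.605 N, acting at 4.2 m from L (one-third of the span from the peak).
Taking moments about L: R_y·5.7 − (½·1473.7·3.3)·4.2 − 350·6.8 − 2550·1.8 − 3300·4.4 = 0 → R_y = 31702.741/5.7 = 5561.88 ≈ 5562 N.
ΣF_y = 0: L_y + 5561.88 − ½·1473.7·3.3 − 350 − 2550 − 3300 = 0 → L_y = 3070 N.
ΣF_x = 0: L_x + 2950 = 0 → L_x = -2950 N.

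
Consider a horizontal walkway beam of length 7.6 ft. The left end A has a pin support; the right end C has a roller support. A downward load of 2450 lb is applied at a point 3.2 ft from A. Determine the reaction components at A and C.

A_x = 0, A_y = 1418 lb, C_y = 1032 lb

ΣM about A: C_y·7.6 − 2450·3.2 = 0 → C_y = 7840/7.6 = 1031.58 ≈ 1032 lb.
ΣF_y = 0: A_y + 1031.58 − 2450 = 0 → A_y = 1418 lb.
ΣF_x = 0: no horizontal applied forces, so A_x = 0.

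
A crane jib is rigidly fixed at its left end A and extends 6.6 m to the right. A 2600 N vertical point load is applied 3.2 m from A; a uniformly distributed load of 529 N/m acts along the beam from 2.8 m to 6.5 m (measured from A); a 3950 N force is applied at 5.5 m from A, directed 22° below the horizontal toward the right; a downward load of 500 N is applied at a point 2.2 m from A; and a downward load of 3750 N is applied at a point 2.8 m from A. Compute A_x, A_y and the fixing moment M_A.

A_x = -3662 N, A_y = 10290 N, M_A = 37160 N·m

Resultant of the distributed load: 529 × 3.7 = 1957.3 N at 4.65 m from A.
ΣF_x = 0: A_x + 3950·cos22° = 0 → A_x = -3662 N.
ΣF_y = 0: A_y − 2600 − 529·3.7 − 3950·sin22° − 500 − 3750 = 0 → A_y = 10290 N.
ΣM about A: M_A − 2600·3.2 − (529·3.7)·4.65 − 3950·sin22°·5.5 − 500·2.2 − 3750·2.8 = 0 → M_A = 37160 N·m.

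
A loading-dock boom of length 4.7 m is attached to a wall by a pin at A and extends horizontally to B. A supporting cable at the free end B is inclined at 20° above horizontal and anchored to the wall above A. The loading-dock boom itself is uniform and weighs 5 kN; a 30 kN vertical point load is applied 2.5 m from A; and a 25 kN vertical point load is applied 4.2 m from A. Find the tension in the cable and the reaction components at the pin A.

T = 119.3 kN, A_x = 112.1 kN, A_y = 19.20 kN

ΣM about A: T·sin20°·4.7 − 5·2.35 − 30·2.5 − 25·4.2 = 0 → T = 191.75/(4.7·0.34202) = 119.285 ≈ 119.3 kN.
ΣF_x = 0: A_x − T·cos20° = 0 → A_x = 119.285 × 0.939693 = 112.1 kN.
ΣF_y = 0: A_y + T·sin20° − 5 − 30 − 25 = 0 → A_y = 60 − 119.285 × 0.34202 = 19.20 kN.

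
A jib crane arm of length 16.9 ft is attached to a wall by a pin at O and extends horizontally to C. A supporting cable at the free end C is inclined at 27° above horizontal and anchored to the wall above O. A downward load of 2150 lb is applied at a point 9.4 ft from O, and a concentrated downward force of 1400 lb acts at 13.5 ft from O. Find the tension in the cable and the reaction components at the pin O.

ΣM about O: T·sin27°·16.9 − 2150·9.4 − 1400·13.5 = 0 → T = 39110/(16.9·0.45399) = 5097.47 ≈ 5097 lb.
ΣF_x = 0: O_x − T·cos27° = 0 → O_x = 5097.47 × 0.891007 = 4542 lb.
ΣF_y = 0: O_y + T·sin27° − 2150 − 1400 = 0 → O_y = 3550 − 5097.47 × 0.45399 = 1236 lb.

T = 5097 lb, O_x = 4542 lb, O_y = 1236 lb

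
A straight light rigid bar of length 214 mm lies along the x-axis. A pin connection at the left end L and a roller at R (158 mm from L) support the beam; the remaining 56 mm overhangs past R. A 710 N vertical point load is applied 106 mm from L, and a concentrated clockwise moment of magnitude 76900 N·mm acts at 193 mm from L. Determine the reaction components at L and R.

ΣM about L: R_y·158 − 710·106 − 76900 = 0 → R_y = 152160/158 = 963.038 ≈ 963.0 N.
ΣF_y = 0: L_y + 963.038 − 710 = 0 → L_y = -253.0 N.
ΣF_x = 0: no horizontal applied forces, so L_x = 0.

L_x = 0, L_y = -253.0 N, R_y = 963.0 N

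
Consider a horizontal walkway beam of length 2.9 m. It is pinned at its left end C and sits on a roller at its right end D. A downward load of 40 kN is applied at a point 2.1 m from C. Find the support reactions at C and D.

C_x = 0, C_y = 11.03 kN, D_y = 28.97 kN

Moments about C: D_y·2.9 − 40·2.1 = 0 → D_y = 84/2.9 = 28.9655 ≈ 28.97 kN.
ΣF_y = 0: C_y + 28.9655 − 40 = 0 → C_y = 11.03 kN.
ΣF_x = 0: no horizontal applied forces, so C_x = 0.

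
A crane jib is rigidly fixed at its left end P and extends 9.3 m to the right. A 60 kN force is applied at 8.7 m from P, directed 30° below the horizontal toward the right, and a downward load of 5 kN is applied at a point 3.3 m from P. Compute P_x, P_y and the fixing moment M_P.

ΣF_x = 0: P_x + 60·cos30° = 0 → P_x = -51.96 kN.
ΣF_y = 0: P_y − 60·sin30° − 5 = 0 → P_y = 35.00 kN.
ΣM about P: M_P − 60·sin30°·8.7 − 5·3.3 = 0 → M_P = 277.5 kN·m.

P_x = -51.96 kN, P_y = 35.00 kN, M_P = 277.5 kN·m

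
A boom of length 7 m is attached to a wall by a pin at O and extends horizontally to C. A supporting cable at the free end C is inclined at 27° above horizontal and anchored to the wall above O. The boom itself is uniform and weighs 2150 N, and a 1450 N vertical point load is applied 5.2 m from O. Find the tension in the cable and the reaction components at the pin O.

T = 4741 N, O_x = 4224 N, O_y = 1448 N

ΣM about O: T·sin27°·7 − 2150·3.5 − 1450·5.2 = 0 → T = 15065/(7·0.45399) = 4740.51 ≈ 4741 N.
ΣF_x = 0: O_x − T·cos27° = 0 → O_x = 4740.51 × 0.891007 = 4224 N.
ΣF_y = 0: O_y + T·sin27° − 2150 − 1450 = 0 → O_y = 3600 − 4740.51 × 0.45399 = 1448 N.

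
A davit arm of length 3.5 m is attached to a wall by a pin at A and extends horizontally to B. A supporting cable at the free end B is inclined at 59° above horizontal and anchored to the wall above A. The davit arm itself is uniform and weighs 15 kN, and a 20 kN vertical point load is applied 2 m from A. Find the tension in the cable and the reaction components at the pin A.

ΣM about A: T·sin59°·3.5 − 15·1.75 − 20·2 = 0 → T = 66.25/(3.5·0.857167) = 22.0827 ≈ 22.08 kN.
ΣF_x = 0: A_x − T·cos59° = 0 → A_x = 22.0827 × 0.515038 = 11.37 kN.
ΣF_y = 0: A_y + T·sin59° − 15 − 20 = 0 → A_y = 35 − 22.0827 × 0.857167 = 16.07 kN.

T = 22.08 kN, A_x = 11.37 kN, A_y = 16.07 kN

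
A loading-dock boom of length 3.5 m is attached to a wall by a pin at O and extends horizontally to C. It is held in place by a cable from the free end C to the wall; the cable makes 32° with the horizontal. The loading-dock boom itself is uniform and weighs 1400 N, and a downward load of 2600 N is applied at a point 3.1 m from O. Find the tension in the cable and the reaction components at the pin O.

ΣM about O: T·sin32°·3.5 − 1400·1.75 − 2600·3.1 = 0 → T = 10510/(3.5·0.529919) = 5666.63 ≈ 5667 N.
ΣF_x = 0: O_x − T·cos32° = 0 → O_x = 5666.63 × 0.848048 = 4806 N.
ΣF_y = 0: O_y + T·sin32° − 1400 − 2600 = 0 → O_y = 4000 − 5666.63 × 0.529919 = 997.1 N.

T = 5667 N, O_x = 4806 N, O_y = 997.1 N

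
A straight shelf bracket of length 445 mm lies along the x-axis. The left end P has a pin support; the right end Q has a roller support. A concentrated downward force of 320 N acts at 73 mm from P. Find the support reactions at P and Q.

P_x = 0, P_y = 267.5 N, Q_y = 52.49 N

Taking moments about P: Q_y·445 − 320·73 = 0 → Q_y = 23360/445 = 52.4944 ≈ 52.49 N.
ΣF_y = 0: P_y + 52.4944 − 320 = 0 → P_y = 267.5 N.
ΣF_x = 0: no horizontal applied forces, so P_x = 0.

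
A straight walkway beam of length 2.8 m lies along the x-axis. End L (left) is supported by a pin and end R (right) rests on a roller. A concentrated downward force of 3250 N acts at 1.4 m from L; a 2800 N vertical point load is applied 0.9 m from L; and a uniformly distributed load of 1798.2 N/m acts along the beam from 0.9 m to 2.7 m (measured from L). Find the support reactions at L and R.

L_x = 0, L_y = 4681 N, R_y = 4606 N

Resultant of the distributed load: 1798.2 × 1.8 = 3236.76 N at 1.8 m from L.
ΣM about L: R_y·2.8 − 3250·1.4 − 2800·0.9 − (1798.2·1.8)·1.8 = 0 → R_y = 12896.168/2.8 = 4605.77 ≈ 4606 N.
ΣF_y = 0: L_y + 4605.77 − 3250 − 2800 − 1798.2·1.8 = 0 → L_y = 4681 N.
ΣF_x = 0: no horizontal applied forces, so L_x = 0.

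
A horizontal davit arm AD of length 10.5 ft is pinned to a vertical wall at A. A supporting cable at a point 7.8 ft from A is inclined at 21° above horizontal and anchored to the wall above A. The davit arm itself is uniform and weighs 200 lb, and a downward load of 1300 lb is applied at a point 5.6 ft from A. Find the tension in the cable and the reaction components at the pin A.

ΣM about A: T·sin21°·7.8 − 200·5.25 − 1300·5.6 = 0 → T = 8330/(7.8·0.358368) = 2980.03 ≈ 2980 lb.
ΣF_x = 0: A_x − T·cos21° = 0 → A_x = 2980.03 × 0.93358 = 2782 lb.
ΣF_y = 0: A_y + T·sin21° − 200 − 1300 = 0 → A_y = 1500 − 2980.03 × 0.358368 = 432.1 lb.

T = 2980 lb, A_x = 2782 lb, A_y = 432.1 lb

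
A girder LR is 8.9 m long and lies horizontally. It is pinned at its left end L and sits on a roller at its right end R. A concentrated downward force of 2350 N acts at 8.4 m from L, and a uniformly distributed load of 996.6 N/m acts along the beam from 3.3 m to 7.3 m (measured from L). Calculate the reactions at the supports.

L_x = 0, L_y = 1744 N, R_y = 4592 N

Resultant of the distributed load: 996.6 × 4 = 3986.4 N at 5.3 m from L.
Taking moments about L: R_y·8.9 − 2350·8.4 − (996.6·4)·5.3 = 0 → R_y = 40867.92/8.9 = 4591.9 ≈ 4592 N.
ΣF_y = 0: L_y + 4591.9 − 2350 − 996.6·4 = 0 → L_y = 1744 N.
ΣF_x = 0: no horizontal applied forces, so L_x = 0.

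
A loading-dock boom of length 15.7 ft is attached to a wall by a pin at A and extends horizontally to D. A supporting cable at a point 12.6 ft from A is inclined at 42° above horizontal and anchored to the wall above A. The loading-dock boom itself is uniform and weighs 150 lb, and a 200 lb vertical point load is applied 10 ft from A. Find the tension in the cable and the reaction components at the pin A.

ΣM about A: T·sin42°·12.6 − 150·7.85 − 200·10 = 0 → T = 3177.5/(12.6·0.669131) = 376.881 ≈ 376.9 lb.
ΣF_x = 0: A_x − T·cos42° = 0 → A_x = 376.881 × 0.743145 = 280.1 lb.
ΣF_y = 0: A_y + T·sin42° − 150 − 200 = 0 → A_y = 350 − 376.881 × 0.669131 = 97.82 lb.

T = 376.9 lb, A_x = 280.1 lb, A_y = 97.82 lb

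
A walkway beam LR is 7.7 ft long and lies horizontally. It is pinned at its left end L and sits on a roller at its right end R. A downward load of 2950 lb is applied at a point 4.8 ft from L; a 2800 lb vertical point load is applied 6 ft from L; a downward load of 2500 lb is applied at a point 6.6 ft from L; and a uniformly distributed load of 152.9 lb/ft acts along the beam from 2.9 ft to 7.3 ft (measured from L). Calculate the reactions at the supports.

L_x = 0, L_y = 2314 lb, R_y = 6609 lb

Resultant of the distributed load: 152.9 × 4.4 = 672.76 lb at 5.1 ft from L.
ΣM about L: R_y·7.7 − 2950·4.8 − 2800·6 − 2500·6.6 − (152.9·4.4)·5.1 = 0 → R_y = 50891.076/7.7 = 6609.23 ≈ 6609 lb.
ΣF_y = 0: L_y + 6609.23 − 2950 − 2800 − 2500 − 152.9·4.4 = 0 → L_y = 2314 lb.
ΣF_x = 0: no horizontal applied forces, so L_x = 0.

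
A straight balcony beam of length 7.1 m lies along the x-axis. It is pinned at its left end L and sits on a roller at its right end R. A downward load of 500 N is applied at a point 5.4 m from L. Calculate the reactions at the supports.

Moments about L: R_y·7.1 − 500·5.4 = 0 → R_y = 2700/7.1 = 380.282 ≈ 380.3 N.
ΣF_y = 0: L_y + 380.282 − 500 = 0 → L_y = 119.7 N.
ΣF_x = 0: no horizontal applied forces, so L_x = 0.

L_x = 0, L_y = 119.7 N, R_y = 380.3 N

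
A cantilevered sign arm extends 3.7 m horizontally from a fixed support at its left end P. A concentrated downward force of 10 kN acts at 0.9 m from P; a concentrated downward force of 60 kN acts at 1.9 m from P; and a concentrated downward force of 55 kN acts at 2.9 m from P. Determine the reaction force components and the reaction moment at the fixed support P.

P_x = 0, P_y = 125.0 kN, M_P = 282.5 kN·m

ΣF_x = 0: P_x = 0.
ΣF_y = 0: P_y − 10 − 60 − 55 = 0 → P_y = 125.0 kN.
ΣM about P: M_P − 10·0.9 − 60·1.9 − 55·2.9 = 0 → M_P = 282.5 kN·m.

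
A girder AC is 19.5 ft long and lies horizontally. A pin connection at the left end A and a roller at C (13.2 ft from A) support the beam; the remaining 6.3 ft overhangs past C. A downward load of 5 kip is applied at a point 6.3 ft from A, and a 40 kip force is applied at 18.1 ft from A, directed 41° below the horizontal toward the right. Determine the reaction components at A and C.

Taking moments about A: C_y·13.2 − 5·6.3 − 40·sin41°·18.1 = 0 → C_y = 506.487/13.2 = 38.3702 ≈ 38.37 kip.
ΣF_y = 0: A_y + 38.3702 − 5 − 40·sin41° = 0 → A_y = -7.128 kip.
ΣF_x = 0: A_x + 40·cos41° = 0 → A_x = -30.19 kip.

A_x = -30.19 kip, A_y = -7.128 kip, C_y = 38.37 kip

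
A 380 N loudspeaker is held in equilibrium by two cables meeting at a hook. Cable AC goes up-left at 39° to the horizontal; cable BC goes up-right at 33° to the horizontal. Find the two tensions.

ΣF_x = 0: −T_AC·cos39° + T_BC·cos33° = 0 → T_BC = 0.92664·T_AC.
ΣF_y = 0: T_AC·sin39° + T_BC·sin33° = 380.
Substitute: T_AC·(0.62932 + 0.92664·0.544639) = 380 → T_AC = 335.096 ≈ 335.1 N.
Then T_BC = 0.92664 × 335.096 = 310.5 N.

T_AC = 335.1 N, T_BC = 310.5 N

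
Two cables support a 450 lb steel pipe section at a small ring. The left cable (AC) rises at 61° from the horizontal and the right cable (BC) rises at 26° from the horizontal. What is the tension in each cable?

T_AC = 405.0 lb, T_BC = 218.5 lb

ΣF_x = 0: −T_AC·cos61° + T_BC·cos26° = 0 → T_BC = 0.5394·T_AC.
ΣF_y = 0: T_AC·sin61° + T_BC·sin26° = 450.
Substitute: T_AC·(0.87462 + 0.5394·0.438371) = 450 → T_AC = 405.012 ≈ 405.0 lb.
Then T_BC = 0.5394 × 405.012 = 218.5 lb.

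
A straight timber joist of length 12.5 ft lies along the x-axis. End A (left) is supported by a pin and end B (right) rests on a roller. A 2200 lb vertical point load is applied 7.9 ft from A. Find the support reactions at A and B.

A_x = 0, A_y = 809.6 lb, B_y = 1390 lb

Moments about A: B_y·12.5 − 2200·7.9 = 0 → B_y = 17380/12.5 = 1390.4 ≈ 1390 lb.
ΣF_y = 0: A_y + 1390.4 − 2200 = 0 → A_y = 809.6 lb.
ΣF_x = 0: no horizontal applied forces, so A_x = 0.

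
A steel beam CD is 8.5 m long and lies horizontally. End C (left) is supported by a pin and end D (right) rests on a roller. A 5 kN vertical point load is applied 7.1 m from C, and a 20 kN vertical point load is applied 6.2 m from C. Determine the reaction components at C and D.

C_x = 0, C_y = 6.235 kN, D_y = 18.76 kN

Taking moments about C: D_y·8.5 − 5·7.1 − 20·6.2 = 0 → D_y = 159.5/8.5 = 18.7647 ≈ 18.76 kN.
ΣF_y = 0: C_y + 18.7647 − 5 − 20 = 0 → C_y = 6.235 kN.
ΣF_x = 0: no horizontal applied forces, so C_x = 0.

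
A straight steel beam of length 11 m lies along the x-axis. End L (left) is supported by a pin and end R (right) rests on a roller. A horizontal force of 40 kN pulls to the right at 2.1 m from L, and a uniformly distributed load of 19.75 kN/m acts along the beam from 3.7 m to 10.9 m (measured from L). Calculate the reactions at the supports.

Resultant of the distributed load: 19.75 × 7.2 = 142.2 kN at 7.3 m from L.
ΣM about L: R_y·11 − (19.75·7.2)·7.3 = 0 → R_y = 1038.06/11 = 94.3691 ≈ 94.37 kN.
ΣF_y = 0: L_y + 94.3691 − 19.75·7.2 = 0 → L_y = 47.83 kN.
ΣF_x = 0: L_x + 40 = 0 → L_x = -40.00 kN.

L_x = -40.00 kN, L_y = 47.83 kN, R_y = 94.37 kN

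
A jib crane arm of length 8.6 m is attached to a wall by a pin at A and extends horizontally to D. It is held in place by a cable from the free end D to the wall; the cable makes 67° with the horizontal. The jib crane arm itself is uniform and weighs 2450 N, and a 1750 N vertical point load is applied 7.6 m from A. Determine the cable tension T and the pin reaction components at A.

T = 3011 N, A_x = 1176 N, A_y = 1428 N

ΣM about A: T·sin67°·8.6 − 2450·4.3 − 1750·7.6 = 0 → T = 23835/(8.6·0.920505) = 3010.86 ≈ 3011 N.
ΣF_x = 0: A_x − T·cos67° = 0 → A_x = 3010.86 × 0.390731 = 1176 N.
ΣF_y = 0: A_y + T·sin67° − 2450 − 1750 = 0 → A_y = 4200 − 3010.86 × 0.920505 = 1428 N.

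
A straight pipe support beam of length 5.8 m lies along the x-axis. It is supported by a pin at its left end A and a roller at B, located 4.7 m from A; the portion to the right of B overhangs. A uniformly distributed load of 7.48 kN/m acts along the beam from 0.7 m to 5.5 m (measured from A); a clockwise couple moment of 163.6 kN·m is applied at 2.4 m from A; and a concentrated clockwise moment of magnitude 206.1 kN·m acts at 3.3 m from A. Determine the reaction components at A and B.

A_x = 0, A_y = -66.44 kN, B_y = 102.3 kN

Resultant of the distributed load: 7.48 × 4.8 = 35.904 kN at 3.1 m from A.
Moments about A: B_y·4.7 − (7.48·4.8)·3.1 − 163.6 − 206.1 = 0 → B_y = 481.0024/4.7 = 102.341 ≈ 102.3 kN.
ΣF_y = 0: A_y + 102.341 − 7.48·4.8 = 0 → A_y = -66.44 kN.
ΣF_x = 0: no horizontal applied forces, so A_x = 0.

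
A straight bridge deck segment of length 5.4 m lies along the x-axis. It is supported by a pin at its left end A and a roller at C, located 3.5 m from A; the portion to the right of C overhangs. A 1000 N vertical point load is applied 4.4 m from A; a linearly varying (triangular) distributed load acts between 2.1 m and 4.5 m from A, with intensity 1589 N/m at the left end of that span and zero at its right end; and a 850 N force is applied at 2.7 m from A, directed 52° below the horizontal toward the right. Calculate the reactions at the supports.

A_x = -523.3 N, A_y = 222.8 N, C_y = 3354 N

Resultant of the triangular load: ½ × 1589 × 2.4 = 1906.8 N, acting at 2.9 m from A (one-third of the span from the peak).
Taking moments about A: C_y·3.5 − 1000·4.4 − (½·1589·2.4)·2.9 − 850·sin52°·2.7 = 0 → C_y = 11738.2/3.5 = 3353.77 ≈ 3354 N.
ΣF_y = 0: A_y + 3353.77 − 1000 − ½·1589·2.4 − 850·sin52° = 0 → A_y = 222.8 N.
ΣF_x = 0: A_x + 850·cos52° = 0 → A_x = -523.3 N.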